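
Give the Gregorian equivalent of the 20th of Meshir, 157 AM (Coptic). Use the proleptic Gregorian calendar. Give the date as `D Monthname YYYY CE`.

Julian Day Number of the source date = 1882178.
Converting JDN 1882178 to the Gregorian calendar gives 15 February 441 CE.

15 February 441 CE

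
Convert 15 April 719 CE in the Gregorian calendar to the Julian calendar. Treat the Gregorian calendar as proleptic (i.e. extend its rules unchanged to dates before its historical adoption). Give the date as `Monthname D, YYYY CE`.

April 11, 719 CE

For dates in this range the Gregorian date is 4 days ahead of the Julian.
15 April 719 Gregorian − 4 days → 11 April 719 Julian.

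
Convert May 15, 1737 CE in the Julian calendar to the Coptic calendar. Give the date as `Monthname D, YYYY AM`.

The source date corresponds to 26 May 1737 in the Gregorian calendar (JDN 2355632).
That day falls on 20 Pashons 1453 AM in the Coptic calendar.

Pashons 20, 1453 AM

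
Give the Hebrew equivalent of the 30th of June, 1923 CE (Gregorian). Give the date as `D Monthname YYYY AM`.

Both dates share Julian Day Number 2423601; in the Hebrew calendar that is 16 Tammuz 5683 AM.

16 Tammuz 5683 AM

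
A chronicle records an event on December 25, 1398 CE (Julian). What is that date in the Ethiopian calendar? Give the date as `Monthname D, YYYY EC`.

The source date corresponds to 2 January 1399 in the proleptic Gregorian calendar (JDN 2232036).
That day falls on 29 Tahsas 1391 EC in the Ethiopian calendar.

Tahsas 29, 1391 EC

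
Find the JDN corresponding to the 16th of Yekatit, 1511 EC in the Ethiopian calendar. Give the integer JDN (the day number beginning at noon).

Equivalently 20 February 1519 (proleptic Gregorian).
JDN 2451545 is 1 January 2000 CE (Gregorian); the target day is −175632 days from there, so JDN = 2275913.

2275913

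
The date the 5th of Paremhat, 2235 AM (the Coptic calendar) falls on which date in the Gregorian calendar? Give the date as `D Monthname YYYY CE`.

18 March 2519 CE

Julian Day Number of the source date = 2641182.
Converting JDN 2641182 to the Gregorian calendar gives 18 March 2519 CE.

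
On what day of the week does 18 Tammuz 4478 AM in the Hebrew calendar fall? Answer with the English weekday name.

Wednesday

This is JDN 1983480 (26 June 718 Gregorian).
Since JDN mod 7 = 2 (0 = Monday), the day is Wednesday.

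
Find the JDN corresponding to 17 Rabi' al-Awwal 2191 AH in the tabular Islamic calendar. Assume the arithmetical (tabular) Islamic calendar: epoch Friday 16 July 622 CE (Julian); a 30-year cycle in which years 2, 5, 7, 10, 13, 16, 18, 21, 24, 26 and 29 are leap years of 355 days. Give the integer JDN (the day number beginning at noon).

2724578

Equivalently 17 July 2747 (Gregorian).
JDN 2299161 is 15 October 1582 CE (Gregorian); the target day is +425417 days from there, so JDN = 2724578.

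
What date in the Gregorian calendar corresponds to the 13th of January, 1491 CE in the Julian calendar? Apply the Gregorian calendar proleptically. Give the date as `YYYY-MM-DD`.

For dates in this range the Gregorian date is 9 days ahead of the Julian.
13 January 1491 Julian + 9 days → 22 January 1491 Gregorian.

1491-01-22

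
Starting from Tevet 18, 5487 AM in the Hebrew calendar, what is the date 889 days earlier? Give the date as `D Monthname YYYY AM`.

16 Av 5484 AM

The starting date is JDN 2351844; 2351844 − 889 = 2350955.
JDN 2350955 corresponds to 16 Av 5484 AM.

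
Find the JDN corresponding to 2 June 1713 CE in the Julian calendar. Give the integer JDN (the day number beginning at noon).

Equivalently 13 June 1713 (Gregorian).
JDN 2451545 is 1 January 2000 CE (Gregorian); the target day is −104661 days from there, so JDN = 2346884.

2346884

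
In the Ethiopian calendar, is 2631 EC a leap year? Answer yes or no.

yes

2631 mod 4 = 3; in the Ethiopian calendar a year is leap when year mod 4 = 3, so it is a leap year.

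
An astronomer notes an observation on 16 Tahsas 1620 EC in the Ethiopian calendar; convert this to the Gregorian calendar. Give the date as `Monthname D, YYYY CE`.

Julian Day Number of the source date = 2315666.
Converting JDN 2315666 to the Gregorian calendar gives 23 December 1627 CE.

December 23, 1627 CE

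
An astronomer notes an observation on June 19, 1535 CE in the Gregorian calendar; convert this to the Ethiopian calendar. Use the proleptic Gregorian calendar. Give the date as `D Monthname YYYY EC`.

15 Sene 1527 EC

Julian Day Number of the source date = 2281876.
Converting JDN 2281876 to the Ethiopian calendar gives 15 Sene 1527 EC.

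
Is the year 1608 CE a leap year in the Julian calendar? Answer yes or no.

yes

1608 mod 4 = 0, so it is a leap year in the Julian calendar.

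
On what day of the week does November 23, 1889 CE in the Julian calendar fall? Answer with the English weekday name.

Thursday

Equivalently 5 December 1889 Gregorian, JDN 2411342.
JDN 2411342 mod 7 = 3, and JDN 0 was a Monday, so this is a Thursday.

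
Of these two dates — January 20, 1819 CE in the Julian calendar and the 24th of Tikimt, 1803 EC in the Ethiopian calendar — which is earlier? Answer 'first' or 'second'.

First date → JDN 2385467; second date → JDN 2382454.
JDN 2382454 < JDN 2385467, so the second date is earlier.

second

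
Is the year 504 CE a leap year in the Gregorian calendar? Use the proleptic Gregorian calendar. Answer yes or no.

504 is divisible by 4 and not by 100, so it is a leap year.

yes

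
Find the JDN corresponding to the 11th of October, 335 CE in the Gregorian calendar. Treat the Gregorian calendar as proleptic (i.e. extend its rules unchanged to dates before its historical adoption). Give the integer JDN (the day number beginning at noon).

1843699

JDN 2451545 is 1 January 2000 CE (Gregorian); the target day is −607846 days from there, so JDN = 1843699.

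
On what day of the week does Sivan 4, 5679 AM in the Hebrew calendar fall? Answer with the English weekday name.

Monday

This is JDN 2422112 (2 June 1919 Gregorian).
Since JDN mod 7 = 0 (0 = Monday), the day is Monday.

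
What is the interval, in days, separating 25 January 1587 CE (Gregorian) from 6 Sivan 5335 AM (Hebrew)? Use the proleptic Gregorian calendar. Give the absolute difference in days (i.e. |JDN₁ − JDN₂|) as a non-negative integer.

4263

JDN of the first date = 2300724.
JDN of the second date = 2296461.
|2296461 − 2300724| = 4263.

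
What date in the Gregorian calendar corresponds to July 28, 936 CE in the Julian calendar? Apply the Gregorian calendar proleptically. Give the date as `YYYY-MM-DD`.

0936-08-02

At this point the Julian calendar is 5 days behind the Gregorian.
28 July 936 Julian + 5 days → 2 August 936 Gregorian.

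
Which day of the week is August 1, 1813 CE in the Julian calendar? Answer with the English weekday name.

This is JDN 2383469 (13 August 1813 Gregorian).
Since JDN mod 7 = 4 (0 = Monday), the day is Friday.

Friday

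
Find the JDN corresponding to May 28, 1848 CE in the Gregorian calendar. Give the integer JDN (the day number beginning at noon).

2396176

JDN 2451545 is 1 January 2000 CE (Gregorian); the target day is −55369 days from there, so JDN = 2396176.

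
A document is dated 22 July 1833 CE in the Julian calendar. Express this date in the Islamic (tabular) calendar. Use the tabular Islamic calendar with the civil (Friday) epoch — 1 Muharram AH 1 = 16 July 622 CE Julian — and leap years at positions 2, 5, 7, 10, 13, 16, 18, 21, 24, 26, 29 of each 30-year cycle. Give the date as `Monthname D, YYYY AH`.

Julian Day Number of the source date = 2390764.
Converting JDN 2390764 to the tabular Islamic calendar gives 16 Rabi' al-Awwal 1249 AH.

Rabi' al-Awwal 16, 1249 AH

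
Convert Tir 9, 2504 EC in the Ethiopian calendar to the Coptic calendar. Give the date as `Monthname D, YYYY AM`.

Tobi 9, 2228 AM

The source date corresponds to 22 January 2512 in the Gregorian calendar (JDN 2638570).
That day falls on 9 Tobi 2228 AM in the Coptic calendar.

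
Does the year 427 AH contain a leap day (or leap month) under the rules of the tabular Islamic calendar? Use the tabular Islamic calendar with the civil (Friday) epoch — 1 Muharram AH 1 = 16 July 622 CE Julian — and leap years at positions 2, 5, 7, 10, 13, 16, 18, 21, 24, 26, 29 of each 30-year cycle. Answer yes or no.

yes

Year 427 AH is year 7 of its 30-year cycle; leap positions are 2, 5, 7, 10, 13, 16, 18, 21, 24, 26, 29, so it is a leap year (355 days).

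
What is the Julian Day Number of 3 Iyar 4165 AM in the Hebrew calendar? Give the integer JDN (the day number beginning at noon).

In the proleptic Gregorian calendar the same day is 20 April 405.
JDN 2299161 is 15 October 1582 CE (Gregorian); the target day is −430068 days from there, so JDN = 1869093.

1869093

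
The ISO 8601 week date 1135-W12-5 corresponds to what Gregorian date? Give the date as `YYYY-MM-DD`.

1135-03-22

ISO week 1 of 1135 is the week containing the first Thursday of 1135.
Week 12, day 5 (Friday) lands on 1135-03-22.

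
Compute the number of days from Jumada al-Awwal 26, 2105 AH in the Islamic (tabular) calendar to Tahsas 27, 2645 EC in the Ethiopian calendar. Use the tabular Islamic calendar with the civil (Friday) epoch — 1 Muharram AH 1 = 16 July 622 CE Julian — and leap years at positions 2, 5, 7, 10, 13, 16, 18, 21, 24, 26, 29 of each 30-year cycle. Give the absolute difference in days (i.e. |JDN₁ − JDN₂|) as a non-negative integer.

4112

JDN of the first date = 2694170.
JDN of the second date = 2690058.
|2690058 − 2694170| = 4112.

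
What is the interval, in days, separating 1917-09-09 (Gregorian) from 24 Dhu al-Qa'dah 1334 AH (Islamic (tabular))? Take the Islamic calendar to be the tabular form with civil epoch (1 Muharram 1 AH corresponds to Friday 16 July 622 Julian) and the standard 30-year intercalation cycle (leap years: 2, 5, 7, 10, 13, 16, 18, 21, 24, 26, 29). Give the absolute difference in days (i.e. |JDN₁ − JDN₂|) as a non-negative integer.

First date → JDN 2421481; second date → JDN 2421129.
The interval is |2421481 − 2421129| = 352 days.

352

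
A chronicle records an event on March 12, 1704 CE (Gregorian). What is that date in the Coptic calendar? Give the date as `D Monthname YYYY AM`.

Julian Day Number of the source date = 2343504.
Converting JDN 2343504 to the Coptic calendar gives 5 Paremhat 1420 AM.

5 Paremhat 1420 AM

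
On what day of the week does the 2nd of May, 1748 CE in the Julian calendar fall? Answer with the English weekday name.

Equivalently 13 May 1748 Gregorian, JDN 2359637.
Since JDN mod 7 = 0 (0 = Monday), the day is Monday.

Monday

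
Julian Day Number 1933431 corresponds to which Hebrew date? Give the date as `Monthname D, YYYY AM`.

JDN 1933431 is 14 June 581 in the proleptic Gregorian calendar.
In the Hebrew calendar that day is Sivan 24, 4341 AM.

Sivan 24, 4341 AM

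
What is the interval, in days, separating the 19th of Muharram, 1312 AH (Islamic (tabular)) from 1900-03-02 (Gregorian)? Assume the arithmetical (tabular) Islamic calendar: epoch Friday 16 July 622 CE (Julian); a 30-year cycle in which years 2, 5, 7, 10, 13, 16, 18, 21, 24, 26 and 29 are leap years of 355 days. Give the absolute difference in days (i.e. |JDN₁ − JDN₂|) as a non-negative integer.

First date → JDN 2413033; second date → JDN 2415081.
The interval is |2413033 − 2415081| = 2048 days.

2048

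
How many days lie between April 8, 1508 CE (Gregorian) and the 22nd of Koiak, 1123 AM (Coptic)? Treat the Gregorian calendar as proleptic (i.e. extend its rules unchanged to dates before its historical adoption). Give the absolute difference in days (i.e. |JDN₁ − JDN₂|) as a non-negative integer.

JDN of the first date = 2271943.
JDN of the second date = 2234951.
|2234951 − 2271943| = 36992.

36992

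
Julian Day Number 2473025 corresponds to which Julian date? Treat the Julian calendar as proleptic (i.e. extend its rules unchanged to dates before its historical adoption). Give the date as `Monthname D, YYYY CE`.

JDN 2473025 is 23 October 2058 in the Gregorian calendar.
In the Julian calendar that day is October 10, 2058 CE.

October 10, 2058 CE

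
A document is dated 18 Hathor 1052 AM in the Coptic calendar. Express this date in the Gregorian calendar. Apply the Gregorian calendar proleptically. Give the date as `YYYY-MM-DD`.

Both dates share Julian Day Number 2208985; in the Gregorian calendar that is 23 November 1335 CE.

1335-11-23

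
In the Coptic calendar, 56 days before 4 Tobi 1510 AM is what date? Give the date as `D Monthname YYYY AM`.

The starting date is JDN 2376315; 2376315 − 56 = 2376259.
JDN 2376259 corresponds to 8 Hathor 1510 AM.

8 Hathor 1510 AM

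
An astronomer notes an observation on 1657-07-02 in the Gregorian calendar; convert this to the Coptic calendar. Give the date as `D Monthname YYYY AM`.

Both dates share Julian Day Number 2326450; in the Coptic calendar that is 28 Paoni 1373 AM.

28 Paoni 1373 AM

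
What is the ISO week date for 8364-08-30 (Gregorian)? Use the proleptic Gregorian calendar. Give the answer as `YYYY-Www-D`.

The weekday is Sunday (ISO weekday 7).
That Sunday belongs to ISO week 35 of ISO year 8364.

8364-W35-7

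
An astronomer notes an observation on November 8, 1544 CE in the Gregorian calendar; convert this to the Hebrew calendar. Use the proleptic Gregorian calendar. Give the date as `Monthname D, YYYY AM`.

Cheshvan 12, 5305 AM

Julian Day Number of the source date = 2285306.
Converting JDN 2285306 to the Hebrew calendar gives 12 Cheshvan 5305 AM.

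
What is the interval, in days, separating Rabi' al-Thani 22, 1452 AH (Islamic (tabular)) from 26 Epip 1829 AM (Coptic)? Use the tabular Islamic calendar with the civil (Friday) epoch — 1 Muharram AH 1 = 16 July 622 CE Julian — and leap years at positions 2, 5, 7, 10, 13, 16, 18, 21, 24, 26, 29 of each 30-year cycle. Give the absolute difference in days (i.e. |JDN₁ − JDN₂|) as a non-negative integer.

30296

First date → JDN 2462736; second date → JDN 2493032.
The interval is |2462736 − 2493032| = 30296 days.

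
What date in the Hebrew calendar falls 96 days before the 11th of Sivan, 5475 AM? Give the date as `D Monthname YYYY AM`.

3 Adar II 5475 AM

Counting 96 days back from JDN 2347613 reaches JDN 2347517, which is 3 Adar II 5475 AM.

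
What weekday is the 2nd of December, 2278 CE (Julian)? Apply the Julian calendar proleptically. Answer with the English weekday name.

Tuesday

In the Gregorian calendar this is 17 December 2278 (JDN 2553433).
JDN 2553433 mod 7 = 1, and JDN 0 was a Monday, so this is a Tuesday.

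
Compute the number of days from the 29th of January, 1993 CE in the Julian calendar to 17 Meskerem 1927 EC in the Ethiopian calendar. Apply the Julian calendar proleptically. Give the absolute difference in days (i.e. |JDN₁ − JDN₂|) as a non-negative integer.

21322

First date → JDN 2449030; second date → JDN 2427708.
The interval is |2449030 − 2427708| = 21322 days.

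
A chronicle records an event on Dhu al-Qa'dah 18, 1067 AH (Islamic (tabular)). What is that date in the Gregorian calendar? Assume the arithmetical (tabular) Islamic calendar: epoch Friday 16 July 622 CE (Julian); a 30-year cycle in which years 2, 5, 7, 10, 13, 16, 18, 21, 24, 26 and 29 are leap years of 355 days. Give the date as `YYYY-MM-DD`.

Both dates share Julian Day Number 2326507; in the Gregorian calendar that is 28 August 1657 CE.

1657-08-28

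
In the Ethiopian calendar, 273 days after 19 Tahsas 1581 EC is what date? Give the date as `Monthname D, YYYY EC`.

The starting date is JDN 2301424; 2301424 + 273 = 2301697.
JDN 2301697 corresponds to Meskerem 17, 1582 EC.

Meskerem 17, 1582 EC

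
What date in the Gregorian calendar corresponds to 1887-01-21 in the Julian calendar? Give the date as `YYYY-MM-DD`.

At this point the Julian calendar is 12 days behind the Gregorian.
21 January 1887 Julian + 12 days → 2 February 1887 Gregorian.

1887-02-02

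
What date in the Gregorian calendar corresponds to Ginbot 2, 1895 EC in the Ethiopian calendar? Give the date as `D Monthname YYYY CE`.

10 May 1903 CE

Julian Day Number of the source date = 2416245.
Converting JDN 2416245 to the Gregorian calendar gives 10 May 1903 CE.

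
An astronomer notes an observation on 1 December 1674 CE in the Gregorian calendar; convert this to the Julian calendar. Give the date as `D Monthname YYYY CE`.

21 November 1674 CE

The Julian–Gregorian offset here is 10 days (Julian trailing).
1 December 1674 Gregorian − 10 days → 21 November 1674 Julian.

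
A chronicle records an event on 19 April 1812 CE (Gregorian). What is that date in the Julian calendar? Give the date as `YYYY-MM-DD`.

For dates in this range the Gregorian date is 12 days ahead of the Julian.
19 April 1812 Gregorian − 12 days → 7 April 1812 Julian.

1812-04-07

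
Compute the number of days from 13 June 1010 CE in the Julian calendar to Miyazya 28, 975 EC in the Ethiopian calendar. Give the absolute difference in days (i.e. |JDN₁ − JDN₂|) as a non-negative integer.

First date → JDN 2090124; second date → JDN 2080211.
The interval is |2090124 − 2080211| = 9913 days.

9913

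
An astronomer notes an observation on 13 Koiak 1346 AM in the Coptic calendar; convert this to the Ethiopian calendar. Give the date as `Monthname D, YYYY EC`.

Tahsas 13, 1622 EC

The source date corresponds to 19 December 1629 in the Gregorian calendar (JDN 2316393).
That day falls on 13 Tahsas 1622 EC in the Ethiopian calendar.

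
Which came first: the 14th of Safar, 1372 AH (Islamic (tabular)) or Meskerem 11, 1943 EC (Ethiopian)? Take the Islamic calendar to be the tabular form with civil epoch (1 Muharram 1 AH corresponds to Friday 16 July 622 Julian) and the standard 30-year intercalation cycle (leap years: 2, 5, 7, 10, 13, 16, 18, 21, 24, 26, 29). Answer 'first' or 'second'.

second

Converting both to JDN: 2434320 vs 2433546; the smaller is the second.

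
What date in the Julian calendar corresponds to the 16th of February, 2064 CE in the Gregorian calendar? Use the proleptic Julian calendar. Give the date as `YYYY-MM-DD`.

At this point the Julian calendar is 13 days behind the Gregorian.
16 February 2064 Gregorian − 13 days → 3 February 2064 Julian.

2064-02-03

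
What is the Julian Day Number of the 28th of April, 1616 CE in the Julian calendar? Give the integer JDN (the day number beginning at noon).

2311420

Equivalently 8 May 1616 (Gregorian).
JDN 2400001 is 17 November 1858 CE (Gregorian), MJD 0; the target day is −88581 days from there, so JDN = 2311420.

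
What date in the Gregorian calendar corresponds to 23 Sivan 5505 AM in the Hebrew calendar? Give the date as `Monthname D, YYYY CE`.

Julian Day Number of the source date = 2358582.
Converting JDN 2358582 to the Gregorian calendar gives 23 June 1745 CE.

June 23, 1745 CE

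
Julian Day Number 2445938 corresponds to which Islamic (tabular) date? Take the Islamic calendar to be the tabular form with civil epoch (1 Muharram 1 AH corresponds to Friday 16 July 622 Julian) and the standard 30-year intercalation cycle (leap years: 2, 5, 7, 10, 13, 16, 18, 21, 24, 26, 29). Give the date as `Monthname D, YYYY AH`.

Dhu al-Qa'dah 28, 1404 AH

JDN 2445938 is 25 August 1984 in the Gregorian calendar.
In the tabular Islamic calendar that day is Dhu al-Qa'dah 28, 1404 AH.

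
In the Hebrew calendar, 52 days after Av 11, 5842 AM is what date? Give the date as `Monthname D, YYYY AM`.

The starting date is JDN 2481713; 2481713 + 52 = 2481765.
JDN 2481765 corresponds to Tishrei 4, 5843 AM.

Tishrei 4, 5843 AM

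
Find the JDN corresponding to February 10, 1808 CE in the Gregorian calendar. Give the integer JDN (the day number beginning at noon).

JDN 2400001 is 17 November 1858 CE (Gregorian), MJD 0; the target day is −18543 days from there, so JDN = 2381458.

2381458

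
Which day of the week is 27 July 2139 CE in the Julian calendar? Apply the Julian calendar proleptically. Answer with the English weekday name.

Equivalently 10 August 2139 Gregorian, JDN 2502535.
JDN 2502535 mod 7 = 0, and JDN 0 was a Monday, so this is a Monday.

Monday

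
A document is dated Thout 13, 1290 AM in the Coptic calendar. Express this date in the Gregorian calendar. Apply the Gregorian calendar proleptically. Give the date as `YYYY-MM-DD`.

Both dates share Julian Day Number 2295849; in the Gregorian calendar that is 20 September 1573 CE.

1573-09-20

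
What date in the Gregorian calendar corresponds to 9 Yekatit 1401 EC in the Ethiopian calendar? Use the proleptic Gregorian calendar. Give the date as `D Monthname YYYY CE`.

Julian Day Number of the source date = 2235729.
Converting JDN 2235729 to the Gregorian calendar gives 12 February 1409 CE.

12 February 1409 CE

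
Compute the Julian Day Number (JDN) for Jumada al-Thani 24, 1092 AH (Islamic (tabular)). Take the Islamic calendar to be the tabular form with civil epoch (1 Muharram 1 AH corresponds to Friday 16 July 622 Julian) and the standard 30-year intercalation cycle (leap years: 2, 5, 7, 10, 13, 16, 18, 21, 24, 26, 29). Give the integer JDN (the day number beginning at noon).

2335225

In the Gregorian calendar the same day is 11 July 1681.
JDN 2400001 is 17 November 1858 CE (Gregorian), MJD 0; the target day is −64776 days from there, so JDN = 2335225.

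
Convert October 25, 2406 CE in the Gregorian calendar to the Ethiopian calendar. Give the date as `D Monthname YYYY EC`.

12 Tikimt 2399 EC

Both dates share Julian Day Number 2600131; in the Ethiopian calendar that is 12 Tikimt 2399 EC.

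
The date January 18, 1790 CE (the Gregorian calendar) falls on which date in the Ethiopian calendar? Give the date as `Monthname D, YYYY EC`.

Tir 12, 1782 EC

Julian Day Number of the source date = 2374862.
Converting JDN 2374862 to the Ethiopian calendar gives 12 Tir 1782 EC.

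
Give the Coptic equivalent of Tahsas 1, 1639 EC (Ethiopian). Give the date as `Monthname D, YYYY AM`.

Julian Day Number of the source date = 2322590.
Converting JDN 2322590 to the Coptic calendar gives 1 Koiak 1363 AM.

Koiak 1, 1363 AM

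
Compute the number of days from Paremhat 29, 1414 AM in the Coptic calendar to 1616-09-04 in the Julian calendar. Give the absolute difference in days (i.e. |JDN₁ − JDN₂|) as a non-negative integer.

First date → JDN 2341336; second date → JDN 2311549.
The interval is |2341336 − 2311549| = 29787 days.

29787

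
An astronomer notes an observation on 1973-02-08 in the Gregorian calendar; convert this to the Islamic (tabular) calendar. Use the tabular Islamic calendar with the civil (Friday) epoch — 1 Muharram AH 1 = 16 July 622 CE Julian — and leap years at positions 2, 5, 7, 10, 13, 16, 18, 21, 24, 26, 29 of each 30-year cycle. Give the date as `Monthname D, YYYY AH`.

Both dates share Julian Day Number 2441722; in the tabular Islamic calendar that is 5 Muharram 1393 AH.

Muharram 5, 1393 AH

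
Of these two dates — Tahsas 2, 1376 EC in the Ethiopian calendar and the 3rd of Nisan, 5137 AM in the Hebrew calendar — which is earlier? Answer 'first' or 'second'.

second

The two dates have Julian Day Numbers 2226531 and 2224080 respectively.
Since 2224080 < 2226531, the second date comes first.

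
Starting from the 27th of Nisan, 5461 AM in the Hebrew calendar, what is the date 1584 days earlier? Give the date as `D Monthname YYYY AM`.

Counting 1584 days back from JDN 2342462 reaches JDN 2340878, which is 8 Tevet 5457 AM.

8 Tevet 5457 AM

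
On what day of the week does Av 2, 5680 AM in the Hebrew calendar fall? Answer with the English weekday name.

In the Gregorian calendar this is 17 July 1920 (JDN 2422523).
Since JDN mod 7 = 5 (0 = Monday), the day is Saturday.

Saturday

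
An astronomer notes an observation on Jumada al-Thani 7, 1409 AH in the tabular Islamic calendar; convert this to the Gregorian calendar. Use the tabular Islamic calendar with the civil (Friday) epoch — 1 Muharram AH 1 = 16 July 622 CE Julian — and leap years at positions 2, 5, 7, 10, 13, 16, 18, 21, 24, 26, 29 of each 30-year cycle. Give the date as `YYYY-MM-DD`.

Julian Day Number of the source date = 2447542.
Converting JDN 2447542 to the Gregorian calendar gives 15 January 1989 CE.

1989-01-15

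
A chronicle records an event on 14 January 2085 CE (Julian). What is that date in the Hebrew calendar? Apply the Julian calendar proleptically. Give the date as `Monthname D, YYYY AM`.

The source date corresponds to 27 January 2085 in the Gregorian calendar (JDN 2482618).
That day falls on 1 Shevat 5845 AM in the Hebrew calendar.

Shevat 1, 5845 AM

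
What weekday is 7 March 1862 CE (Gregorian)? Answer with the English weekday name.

Friday

Since JDN mod 7 = 4 (0 = Monday), the day is Friday.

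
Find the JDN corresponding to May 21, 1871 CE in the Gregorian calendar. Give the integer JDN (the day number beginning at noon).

2404569

JDN 2400001 is 17 November 1858 CE (Gregorian), MJD 0; the target day is +4568 days from there, so JDN = 2404569.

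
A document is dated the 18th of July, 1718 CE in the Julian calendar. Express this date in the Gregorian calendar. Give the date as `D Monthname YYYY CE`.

The Julian–Gregorian offset here is 11 days (Julian trailing).
18 July 1718 Julian + 11 days → 29 July 1718 Gregorian.

29 July 1718 CE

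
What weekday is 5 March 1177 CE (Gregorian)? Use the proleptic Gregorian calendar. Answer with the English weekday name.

JDN 2151014 mod 7 = 5, and JDN 0 was a Monday, so this is a Saturday.

Saturday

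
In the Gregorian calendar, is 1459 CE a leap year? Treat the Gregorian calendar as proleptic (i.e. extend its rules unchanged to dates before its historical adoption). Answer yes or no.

no

1459 is not divisible by 4, so it is a common year.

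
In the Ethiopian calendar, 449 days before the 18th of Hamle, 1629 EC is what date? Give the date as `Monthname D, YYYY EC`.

The starting date is JDN 2319165; 2319165 − 449 = 2318716.
JDN 2318716 corresponds to Miyazya 24, 1628 EC.

Miyazya 24, 1628 EC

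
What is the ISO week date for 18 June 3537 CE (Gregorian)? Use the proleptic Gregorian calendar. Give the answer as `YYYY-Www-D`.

3537-W24-5

The weekday is Friday (ISO weekday 5).
That Friday belongs to ISO week 24 of ISO year 3537.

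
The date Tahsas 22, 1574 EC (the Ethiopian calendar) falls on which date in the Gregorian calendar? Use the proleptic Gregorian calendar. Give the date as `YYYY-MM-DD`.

1581-12-28

Julian Day Number of the source date = 2298870.
Converting JDN 2298870 to the Gregorian calendar gives 28 December 1581 CE.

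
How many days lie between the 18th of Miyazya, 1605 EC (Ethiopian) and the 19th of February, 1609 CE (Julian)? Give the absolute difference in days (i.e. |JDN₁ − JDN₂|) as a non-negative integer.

1514

First date → JDN 2310309; second date → JDN 2308795.
The interval is |2310309 − 2308795| = 1514 days.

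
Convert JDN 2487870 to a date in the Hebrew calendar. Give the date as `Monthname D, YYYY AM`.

Sivan 27, 5859 AM

JDN 2487870 is 15 June 2099 in the Gregorian calendar.
In the Hebrew calendar that day is Sivan 27, 5859 AM.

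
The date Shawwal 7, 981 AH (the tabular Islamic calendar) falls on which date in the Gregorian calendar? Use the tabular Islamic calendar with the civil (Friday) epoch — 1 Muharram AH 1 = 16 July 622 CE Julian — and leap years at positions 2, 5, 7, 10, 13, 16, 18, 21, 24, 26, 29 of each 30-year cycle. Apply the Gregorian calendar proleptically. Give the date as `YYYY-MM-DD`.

1574-02-09

Julian Day Number of the source date = 2295991.
Converting JDN 2295991 to the Gregorian calendar gives 9 February 1574 CE.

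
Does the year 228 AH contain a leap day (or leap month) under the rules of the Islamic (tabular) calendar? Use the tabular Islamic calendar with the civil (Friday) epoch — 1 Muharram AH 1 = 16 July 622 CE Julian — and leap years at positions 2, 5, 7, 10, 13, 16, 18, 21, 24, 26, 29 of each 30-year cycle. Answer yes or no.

yes

Year 228 AH is year 18 of its 30-year cycle; leap positions are 2, 5, 7, 10, 13, 16, 18, 21, 24, 26, 29, so it is a leap year (355 days).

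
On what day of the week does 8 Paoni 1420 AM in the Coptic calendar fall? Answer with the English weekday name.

Friday

In the Gregorian calendar this is 13 June 1704 (JDN 2343597).
2343597 ≡ 4 (mod 7); counting from Monday = 0 gives Friday.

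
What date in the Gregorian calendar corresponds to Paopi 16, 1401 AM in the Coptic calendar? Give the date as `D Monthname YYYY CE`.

23 October 1684 CE

Julian Day Number of the source date = 2336425.
Converting JDN 2336425 to the Gregorian calendar gives 23 October 1684 CE.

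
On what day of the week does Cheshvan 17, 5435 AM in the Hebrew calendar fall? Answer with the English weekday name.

In the Gregorian calendar this is 16 November 1674 (JDN 2332796).
Since JDN mod 7 = 4 (0 = Monday), the day is Friday.

Friday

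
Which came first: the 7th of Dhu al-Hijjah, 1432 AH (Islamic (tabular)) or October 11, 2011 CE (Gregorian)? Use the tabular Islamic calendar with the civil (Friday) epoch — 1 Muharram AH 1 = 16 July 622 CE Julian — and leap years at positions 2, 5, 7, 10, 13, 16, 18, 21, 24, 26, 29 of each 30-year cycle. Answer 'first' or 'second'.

Converting both to JDN: 2455870 vs 2455846; the smaller is the second.

second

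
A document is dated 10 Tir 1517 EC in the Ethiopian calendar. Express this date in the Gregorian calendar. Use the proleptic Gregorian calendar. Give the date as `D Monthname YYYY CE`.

15 January 1525 CE

Both dates share Julian Day Number 2278069; in the Gregorian calendar that is 15 January 1525 CE.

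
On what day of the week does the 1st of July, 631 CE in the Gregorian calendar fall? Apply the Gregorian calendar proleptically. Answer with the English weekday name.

Friday

1951709 ≡ 4 (mod 7); counting from Monday = 0 gives Friday.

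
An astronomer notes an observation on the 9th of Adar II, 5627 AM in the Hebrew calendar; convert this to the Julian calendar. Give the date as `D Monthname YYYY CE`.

4 March 1867 CE

Both dates share Julian Day Number 2403042; in the Julian calendar that is 4 March 1867 CE.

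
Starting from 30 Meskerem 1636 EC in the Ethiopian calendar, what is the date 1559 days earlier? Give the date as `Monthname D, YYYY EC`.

Sene 28, 1631 EC

Counting 1559 days back from JDN 2321434 reaches JDN 2319875, which is Sene 28, 1631 EC.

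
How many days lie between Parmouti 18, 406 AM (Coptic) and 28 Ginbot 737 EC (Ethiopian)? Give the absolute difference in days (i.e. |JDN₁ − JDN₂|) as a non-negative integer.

20129

JDN of the first date = 1973183.
JDN of the second date = 1993312.
|1993312 − 1973183| = 20129.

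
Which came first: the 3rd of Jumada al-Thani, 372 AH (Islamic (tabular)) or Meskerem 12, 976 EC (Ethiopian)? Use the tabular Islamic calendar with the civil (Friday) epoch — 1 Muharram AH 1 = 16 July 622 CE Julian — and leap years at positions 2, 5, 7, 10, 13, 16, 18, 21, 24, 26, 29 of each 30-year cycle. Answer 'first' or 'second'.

The two dates have Julian Day Numbers 2080060 and 2080351 respectively.
Since 2080060 < 2080351, the first date comes first.

first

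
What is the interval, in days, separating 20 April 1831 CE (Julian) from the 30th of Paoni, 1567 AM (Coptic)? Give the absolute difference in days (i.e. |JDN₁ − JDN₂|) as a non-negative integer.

7370

JDN of the first date = 2389940.
JDN of the second date = 2397310.
|2397310 − 2389940| = 7370.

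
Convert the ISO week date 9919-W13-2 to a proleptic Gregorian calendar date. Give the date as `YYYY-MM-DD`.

ISO week 1 of 9919 is the week containing the first Thursday of 9919.
Week 13, day 2 (Tuesday) lands on 9919-03-25.

9919-03-25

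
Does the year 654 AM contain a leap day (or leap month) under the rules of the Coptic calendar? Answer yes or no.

no

654 mod 4 = 2; in the Coptic calendar a year is leap when year mod 4 = 3, so it is a common year.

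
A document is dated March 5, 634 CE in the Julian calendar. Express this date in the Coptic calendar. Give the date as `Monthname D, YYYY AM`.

Julian Day Number of the source date = 1952690.
Converting JDN 1952690 to the Coptic calendar gives 9 Paremhat 350 AM.

Paremhat 9, 350 AM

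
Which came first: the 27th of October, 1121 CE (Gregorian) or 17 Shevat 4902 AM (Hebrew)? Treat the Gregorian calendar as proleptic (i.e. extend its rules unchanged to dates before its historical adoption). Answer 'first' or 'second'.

first

First date → JDN 2130796; second date → JDN 2138188.
JDN 2130796 < JDN 2138188, so the first date is earlier.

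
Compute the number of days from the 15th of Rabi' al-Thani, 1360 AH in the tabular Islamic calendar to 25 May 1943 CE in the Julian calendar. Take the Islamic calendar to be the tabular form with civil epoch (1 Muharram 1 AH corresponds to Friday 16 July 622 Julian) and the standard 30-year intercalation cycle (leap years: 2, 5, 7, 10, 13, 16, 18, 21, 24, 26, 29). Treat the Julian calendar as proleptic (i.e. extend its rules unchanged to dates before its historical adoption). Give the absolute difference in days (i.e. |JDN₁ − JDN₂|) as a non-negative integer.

756

JDN of the first date = 2430127.
JDN of the second date = 2430883.
|2430883 − 2430127| = 756.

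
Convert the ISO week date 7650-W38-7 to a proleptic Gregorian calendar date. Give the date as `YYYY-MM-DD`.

ISO week 1 of 7650 is the week containing the first Thursday of 7650.
Week 38, day 7 (Sunday) lands on 7650-09-25.

7650-09-25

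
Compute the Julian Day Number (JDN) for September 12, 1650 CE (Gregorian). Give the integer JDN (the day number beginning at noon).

JDN 2299161 is 15 October 1582 CE (Gregorian); the target day is +24804 days from there, so JDN = 2323965.

2323965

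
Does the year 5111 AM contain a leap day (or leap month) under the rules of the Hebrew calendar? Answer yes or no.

yes

Hebrew year 5111 is year 19 of its 19-year Metonic cycle; leap years are at positions 3, 6, 8, 11, 14, 17, 19, so it is a leap year (13 months).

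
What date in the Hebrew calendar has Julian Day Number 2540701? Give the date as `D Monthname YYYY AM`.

28 Shevat 6004 AM

The Gregorian equivalent of JDN 2540701 is 7 February 2244.
In the Hebrew calendar that day is 28 Shevat 6004 AM.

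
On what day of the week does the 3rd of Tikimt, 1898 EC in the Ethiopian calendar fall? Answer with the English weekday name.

This is JDN 2417132 (13 October 1905 Gregorian).
Since JDN mod 7 = 4 (0 = Monday), the day is Friday.

Friday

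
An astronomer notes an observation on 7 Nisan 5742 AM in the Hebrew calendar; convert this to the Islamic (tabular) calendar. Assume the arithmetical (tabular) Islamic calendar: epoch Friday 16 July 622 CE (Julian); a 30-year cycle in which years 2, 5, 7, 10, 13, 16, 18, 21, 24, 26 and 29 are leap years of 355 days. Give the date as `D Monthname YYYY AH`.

5 Jumada al-Thani 1402 AH

Both dates share Julian Day Number 2445060; in the tabular Islamic calendar that is 5 Jumada al-Thani 1402 AH.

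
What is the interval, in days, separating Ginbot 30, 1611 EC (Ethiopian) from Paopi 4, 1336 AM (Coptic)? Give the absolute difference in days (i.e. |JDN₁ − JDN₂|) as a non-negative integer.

130

JDN of the first date = 2312542.
JDN of the second date = 2312672.
|2312672 − 2312542| = 130.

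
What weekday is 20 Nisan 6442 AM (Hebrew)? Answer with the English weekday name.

Thursday

Equivalently 20 April 2682 Gregorian, JDN 2700750.
Since JDN mod 7 = 3 (0 = Monday), the day is Thursday.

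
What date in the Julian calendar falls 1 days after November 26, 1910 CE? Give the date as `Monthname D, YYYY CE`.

JDN of November 26, 1910 CE = 2419015.
2419015 + 1 = 2419016.
JDN 2419016 in the Julian calendar is November 27, 1910 CE.

November 27, 1910 CE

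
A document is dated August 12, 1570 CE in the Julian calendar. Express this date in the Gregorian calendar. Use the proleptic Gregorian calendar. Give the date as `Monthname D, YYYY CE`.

For dates in this range the Gregorian date is 10 days ahead of the Julian.
12 August 1570 Julian + 10 days → 22 August 1570 Gregorian.

August 22, 1570 CE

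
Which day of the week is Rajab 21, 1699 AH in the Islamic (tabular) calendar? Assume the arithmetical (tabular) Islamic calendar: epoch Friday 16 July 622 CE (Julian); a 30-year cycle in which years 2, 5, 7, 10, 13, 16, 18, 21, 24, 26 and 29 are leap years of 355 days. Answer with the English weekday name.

Monday

This is JDN 2550352 (11 July 2270 Gregorian).
2550352 ≡ 0 (mod 7); counting from Monday = 0 gives Monday.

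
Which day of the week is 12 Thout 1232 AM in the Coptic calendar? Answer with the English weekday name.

Equivalently 20 September 1515 Gregorian, JDN 2274664.
JDN 2274664 mod 7 = 0, and JDN 0 was a Monday, so this is a Monday.

Monday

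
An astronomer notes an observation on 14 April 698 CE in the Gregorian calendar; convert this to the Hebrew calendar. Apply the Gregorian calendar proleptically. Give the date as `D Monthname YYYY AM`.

24 Nisan 4458 AM

Both dates share Julian Day Number 1976103; in the Hebrew calendar that is 24 Nisan 4458 AM.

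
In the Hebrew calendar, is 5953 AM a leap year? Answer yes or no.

yes

Hebrew year 5953 is year 6 of its 19-year Metonic cycle; leap years are at positions 3, 6, 8, 11, 14, 17, 19, so it is a leap year (13 months).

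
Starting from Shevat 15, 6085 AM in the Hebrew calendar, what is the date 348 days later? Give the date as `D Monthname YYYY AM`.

JDN of Shevat 15, 6085 AM = 2570279.
2570279 + 348 = 2570627.
JDN 2570627 in the Hebrew calendar is 10 Shevat 6086 AM.

10 Shevat 6086 AM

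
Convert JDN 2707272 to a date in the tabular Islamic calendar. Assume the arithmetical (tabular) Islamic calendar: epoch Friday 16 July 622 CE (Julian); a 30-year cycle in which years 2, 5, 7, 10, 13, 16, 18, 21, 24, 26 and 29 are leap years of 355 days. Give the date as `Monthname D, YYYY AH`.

Jumada al-Awwal 16, 2142 AH

The Gregorian equivalent of JDN 2707272 is 27 February 2700.
In the tabular Islamic calendar that day is Jumada al-Awwal 16, 2142 AH.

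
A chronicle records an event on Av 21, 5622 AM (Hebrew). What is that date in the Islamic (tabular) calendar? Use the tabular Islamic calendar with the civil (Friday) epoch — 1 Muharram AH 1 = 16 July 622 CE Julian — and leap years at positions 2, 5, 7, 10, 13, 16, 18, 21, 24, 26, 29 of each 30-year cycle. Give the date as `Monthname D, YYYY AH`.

Safar 20, 1279 AH

Both dates share Julian Day Number 2401370; in the tabular Islamic calendar that is 20 Safar 1279 AH.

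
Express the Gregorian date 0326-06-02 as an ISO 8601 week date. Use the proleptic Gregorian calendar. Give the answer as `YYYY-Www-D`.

The weekday is Wednesday (ISO weekday 3).
That Wednesday belongs to ISO week 22 of ISO year 326.

0326-W22-3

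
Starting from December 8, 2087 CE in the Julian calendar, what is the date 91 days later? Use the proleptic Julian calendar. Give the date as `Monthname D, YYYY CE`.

Counting 91 days forward from JDN 2483676 reaches JDN 2483767, which is March 8, 2088 CE.

March 8, 2088 CE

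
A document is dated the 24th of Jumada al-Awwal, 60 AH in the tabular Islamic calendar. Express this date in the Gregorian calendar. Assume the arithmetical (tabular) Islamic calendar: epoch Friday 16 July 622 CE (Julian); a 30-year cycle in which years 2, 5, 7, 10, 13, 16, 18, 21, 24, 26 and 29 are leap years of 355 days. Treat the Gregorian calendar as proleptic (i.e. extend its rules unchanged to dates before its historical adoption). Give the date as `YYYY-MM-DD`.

0680-03-05

Both dates share Julian Day Number 1969489; in the Gregorian calendar that is 5 March 680 CE.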